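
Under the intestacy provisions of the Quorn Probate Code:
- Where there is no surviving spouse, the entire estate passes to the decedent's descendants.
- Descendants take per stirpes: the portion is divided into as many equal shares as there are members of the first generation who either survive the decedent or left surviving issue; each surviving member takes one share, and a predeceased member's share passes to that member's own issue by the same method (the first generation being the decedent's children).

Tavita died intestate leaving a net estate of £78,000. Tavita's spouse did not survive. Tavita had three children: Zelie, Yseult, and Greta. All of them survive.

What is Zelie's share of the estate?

The entire £78,000 passes to the descendants.
That amount (£78,000) is divided into 3 shares of £26,000: Zelie, Yseult, and Greta each take £26,000.

Zelie receives £26,000.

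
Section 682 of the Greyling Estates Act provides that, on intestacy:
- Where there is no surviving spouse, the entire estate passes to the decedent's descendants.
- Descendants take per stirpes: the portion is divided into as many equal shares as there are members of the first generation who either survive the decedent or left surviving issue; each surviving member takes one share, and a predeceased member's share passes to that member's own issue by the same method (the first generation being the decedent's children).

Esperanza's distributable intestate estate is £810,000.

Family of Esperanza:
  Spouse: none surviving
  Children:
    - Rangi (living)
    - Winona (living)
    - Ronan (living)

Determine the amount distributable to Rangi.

Rangi receives £270,000.

The entire £810,000 passes to the descendants.
That amount (£810,000) is divided into 3 shares of £270,000: Rangi, Winona, and Ronan each take £270,000.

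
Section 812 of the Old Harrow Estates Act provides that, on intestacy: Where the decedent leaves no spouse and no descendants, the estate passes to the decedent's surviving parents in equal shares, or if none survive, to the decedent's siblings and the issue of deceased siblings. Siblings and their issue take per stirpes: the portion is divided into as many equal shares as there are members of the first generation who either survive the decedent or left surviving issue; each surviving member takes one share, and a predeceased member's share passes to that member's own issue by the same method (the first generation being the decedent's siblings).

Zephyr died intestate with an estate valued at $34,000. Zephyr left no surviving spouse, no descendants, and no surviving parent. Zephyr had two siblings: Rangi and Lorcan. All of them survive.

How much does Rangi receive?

The entire $34,000 passes to the siblings and their issue.
That amount ($34,000) is divided into 2 shares of $17,000: Rangi and Lorcan each take $17,000.

Rangi receives $17,000.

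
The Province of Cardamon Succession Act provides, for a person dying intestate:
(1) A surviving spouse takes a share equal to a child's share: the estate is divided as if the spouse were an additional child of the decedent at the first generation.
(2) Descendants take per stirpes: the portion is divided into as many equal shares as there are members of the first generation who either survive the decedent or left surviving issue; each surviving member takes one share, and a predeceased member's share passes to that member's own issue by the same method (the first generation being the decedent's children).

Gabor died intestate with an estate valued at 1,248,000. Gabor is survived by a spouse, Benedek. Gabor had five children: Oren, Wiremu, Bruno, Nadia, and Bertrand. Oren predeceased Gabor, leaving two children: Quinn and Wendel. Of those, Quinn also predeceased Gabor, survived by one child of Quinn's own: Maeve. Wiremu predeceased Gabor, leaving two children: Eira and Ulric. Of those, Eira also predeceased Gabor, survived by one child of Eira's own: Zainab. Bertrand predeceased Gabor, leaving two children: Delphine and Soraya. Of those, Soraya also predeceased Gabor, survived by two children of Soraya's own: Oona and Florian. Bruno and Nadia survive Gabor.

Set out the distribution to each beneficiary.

Benedek: 208,000; Maeve: 104,000; Wendel: 104,000; Zainab: 104,000; Ulric: 104,000; Bruno: 208,000; Nadia: 208,000; Delphine: 104,000; Oona: 52,000; Florian: 52,000

The spouse counts as an additional share at the children's level, so there are 6 primary shares of 208,000. Benedek takes one such share (208,000).
The children's combined portion (1,040,000) is divided into 5 shares of 208,000: Bruno and Nadia each take 208,000; Oren's 208,000 share passes to Oren's issue; Wiremu's 208,000 share passes to Wiremu's issue; Bertrand's 208,000 share passes to Bertrand's issue.
Oren's share (208,000) is divided into 2 shares of 104,000: Wendel takes 104,000; Quinn's 104,000 share passes to Quinn's issue.
Quinn's share (104,000) passes entirely to Maeve.
Wiremu's share (208,000) is divided into 2 shares of 104,000: Ulric takes 104,000; Eira's 104,000 share passes to Eira's issue.
Eira's share (104,000) passes entirely to Zainab.
Bertrand's share (208,000) is divided into 2 shares of 104,000: Delphine takes 104,000; Soraya's 104,000 share passes to Soraya's issue.
Soraya's share (104,000) is divided into 2 shares of 52,000: Oona and Florian each take 52,000.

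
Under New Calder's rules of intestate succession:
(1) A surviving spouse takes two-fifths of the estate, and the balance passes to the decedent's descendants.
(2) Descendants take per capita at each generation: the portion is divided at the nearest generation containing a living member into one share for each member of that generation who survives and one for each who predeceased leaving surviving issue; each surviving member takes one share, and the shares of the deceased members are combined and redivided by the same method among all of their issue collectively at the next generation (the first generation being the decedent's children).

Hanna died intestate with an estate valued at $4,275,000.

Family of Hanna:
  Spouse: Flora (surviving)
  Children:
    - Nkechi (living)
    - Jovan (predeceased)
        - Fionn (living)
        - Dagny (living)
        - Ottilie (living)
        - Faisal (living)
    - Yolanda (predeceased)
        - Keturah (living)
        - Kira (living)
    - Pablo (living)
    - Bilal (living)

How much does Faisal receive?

Flora takes two-fifths of $4,275,000 = $1,710,000. The remaining $2,565,000 passes to the descendants.
The descendants' portion ($2,565,000) is divided at the children's generation into 5 shares of $513,000. Nkechi, Pablo, and Bilal each take $513,000. The 2 shares of the deceased (Jovan and Yolanda) are combined into a pool of $1,026,000.
That pool ($1,026,000) is divided at the grandchildren's generation equally among Fionn, Dagny, Ottilie, Faisal, Keturah, and Kira: $171,000 each.

Faisal receives $171,000.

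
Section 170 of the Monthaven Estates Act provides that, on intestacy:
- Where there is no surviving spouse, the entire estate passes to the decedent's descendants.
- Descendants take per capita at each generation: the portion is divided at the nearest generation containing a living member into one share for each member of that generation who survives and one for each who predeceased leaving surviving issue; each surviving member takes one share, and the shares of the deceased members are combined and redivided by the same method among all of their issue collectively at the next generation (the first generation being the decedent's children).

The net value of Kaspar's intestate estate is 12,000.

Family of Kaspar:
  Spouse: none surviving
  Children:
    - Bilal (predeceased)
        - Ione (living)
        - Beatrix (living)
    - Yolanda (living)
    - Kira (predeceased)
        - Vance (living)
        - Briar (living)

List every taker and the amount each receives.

Ione: 2,000; Beatrix: 2,000; Yolanda: 4,000; Vance: 2,000; Briar: 2,000

The entire 12,000 passes to the descendants.
That amount (12,000) is divided at the children's generation into 3 shares of 4,000. Yolanda takes 4,000. The 2 shares of the deceased (Bilal and Kira) are combined into a pool of 8,000.
That pool (8,000) is divided at the grandchildren's generation equally among Ione, Beatrix, Vance, and Briar: 2,000 each.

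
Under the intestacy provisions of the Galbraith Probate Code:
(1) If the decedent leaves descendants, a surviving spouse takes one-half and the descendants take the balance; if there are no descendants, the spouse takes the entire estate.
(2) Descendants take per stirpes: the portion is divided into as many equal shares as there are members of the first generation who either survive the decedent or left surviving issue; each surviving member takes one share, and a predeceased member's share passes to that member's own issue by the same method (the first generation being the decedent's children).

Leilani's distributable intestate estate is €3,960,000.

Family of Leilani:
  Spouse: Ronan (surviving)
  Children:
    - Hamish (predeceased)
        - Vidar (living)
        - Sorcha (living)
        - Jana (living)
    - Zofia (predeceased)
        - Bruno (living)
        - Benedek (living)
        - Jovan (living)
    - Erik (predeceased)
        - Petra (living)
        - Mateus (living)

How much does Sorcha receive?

Ronan takes one-half of €3,960,000 = €1,980,000. The remaining €1,980,000 passes to the descendants.
The descendants' portion (€1,980,000) is divided into 3 shares of €660,000: Hamish's €660,000 share passes to Hamish's issue; Zofia's €660,000 share passes to Zofia's issue; Erik's €660,000 share passes to Erik's issue.
Hamish's share (€660,000) is divided into 3 shares of €220,000: Vidar, Sorcha, and Jana each take €220,000.
Zofia's share (€660,000) is divided into 3 shares of €220,000: Bruno, Benedek, and Jovan each take €220,000.
Erik's share (€660,000) is divided into 2 shares of €330,000: Petra and Mateus each take €330,000.

Sorcha receives €220,000.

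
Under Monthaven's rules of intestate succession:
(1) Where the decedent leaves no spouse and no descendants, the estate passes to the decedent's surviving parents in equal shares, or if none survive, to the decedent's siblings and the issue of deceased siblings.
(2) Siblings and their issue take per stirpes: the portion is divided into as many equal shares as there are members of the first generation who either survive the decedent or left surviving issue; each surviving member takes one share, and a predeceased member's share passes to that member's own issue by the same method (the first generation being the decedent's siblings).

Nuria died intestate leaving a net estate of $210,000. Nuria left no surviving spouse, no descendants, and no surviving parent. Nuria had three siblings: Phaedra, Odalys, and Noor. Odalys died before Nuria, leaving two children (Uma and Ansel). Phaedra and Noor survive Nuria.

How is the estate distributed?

The entire $210,000 passes to the siblings and their issue.
That amount ($210,000) is divided into 3 shares of $70,000: Phaedra and Noor each take $70,000; Odalys's $70,000 share passes to Odalys's issue.
Odalys's share ($70,000) is divided into 2 shares of $35,000: Uma and Ansel each take $35,000.

Phaedra: $70,000; Uma: $35,000; Ansel: $35,000; Noor: $70,000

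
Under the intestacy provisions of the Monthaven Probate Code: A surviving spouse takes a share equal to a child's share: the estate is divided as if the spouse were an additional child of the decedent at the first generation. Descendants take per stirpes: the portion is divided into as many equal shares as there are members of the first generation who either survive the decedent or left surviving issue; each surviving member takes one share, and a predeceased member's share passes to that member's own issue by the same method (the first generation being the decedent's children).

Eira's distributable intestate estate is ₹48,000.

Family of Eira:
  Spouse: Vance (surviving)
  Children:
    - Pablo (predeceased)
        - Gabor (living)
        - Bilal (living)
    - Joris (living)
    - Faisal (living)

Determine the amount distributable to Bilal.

The spouse counts as an additional share at the children's level, so there are 4 primary shares of ₹12,000. Vance takes one such share (₹12,000).
The children's combined portion (₹36,000) is divided into 3 shares of ₹12,000: Joris and Faisal each take ₹12,000; Pablo's ₹12,000 share passes to Pablo's issue.
Pablo's share (₹12,000) is divided into 2 shares of ₹6,000: Gabor and Bilal each take ₹6,000.

Bilal receives ₹6,000.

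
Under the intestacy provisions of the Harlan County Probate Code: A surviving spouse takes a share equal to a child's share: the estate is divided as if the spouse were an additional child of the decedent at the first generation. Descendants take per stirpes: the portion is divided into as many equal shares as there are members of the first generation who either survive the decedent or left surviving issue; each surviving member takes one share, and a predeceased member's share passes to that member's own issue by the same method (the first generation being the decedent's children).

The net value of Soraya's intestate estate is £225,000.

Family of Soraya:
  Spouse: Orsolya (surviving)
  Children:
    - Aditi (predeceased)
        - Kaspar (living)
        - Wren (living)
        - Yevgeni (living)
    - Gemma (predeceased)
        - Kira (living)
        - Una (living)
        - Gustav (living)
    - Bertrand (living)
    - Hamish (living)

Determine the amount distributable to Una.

Una receives £15,000.

The spouse counts as an additional share at the children's level, so there are 5 primary shares of £45,000. Orsolya takes one such share (£45,000).
The children's combined portion (£180,000) is divided into 4 shares of £45,000: Bertrand and Hamish each take £45,000; Aditi's £45,000 share passes to Aditi's issue; Gemma's £45,000 share passes to Gemma's issue.
Aditi's share (£45,000) is divided into 3 shares of £15,000: Kaspar, Wren, and Yevgeni each take £15,000.
Gemma's share (£45,000) is divided into 3 shares of £15,000: Kira, Una, and Gustav each take £15,000.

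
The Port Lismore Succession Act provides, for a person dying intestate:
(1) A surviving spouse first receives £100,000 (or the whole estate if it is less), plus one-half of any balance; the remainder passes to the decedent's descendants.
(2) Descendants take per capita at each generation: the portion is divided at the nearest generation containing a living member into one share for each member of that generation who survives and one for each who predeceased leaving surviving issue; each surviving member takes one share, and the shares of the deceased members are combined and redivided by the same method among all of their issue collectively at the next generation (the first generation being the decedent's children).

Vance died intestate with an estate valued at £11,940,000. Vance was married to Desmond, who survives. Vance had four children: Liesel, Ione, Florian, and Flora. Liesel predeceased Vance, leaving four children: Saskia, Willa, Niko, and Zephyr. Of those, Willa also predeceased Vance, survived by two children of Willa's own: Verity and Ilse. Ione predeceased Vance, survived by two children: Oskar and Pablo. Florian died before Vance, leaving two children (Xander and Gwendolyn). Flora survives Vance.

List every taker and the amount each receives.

Desmond: £6,020,000; Saskia: £555,000; Verity: £277,500; Ilse: £277,500; Niko: £555,000; Zephyr: £555,000; Oskar: £555,000; Pablo: £555,000; Xander: £555,000; Gwendolyn: £555,000; Flora: £1,480,000

Desmond first takes £100,000, leaving a balance of £11,840,000. Desmond then takes one-half of the balance (£5,920,000), for a total of £6,020,000. The remaining £5,920,000 passes to the descendants.
The descendants' portion (£5,920,000) is divided at the children's generation into 4 shares of £1,480,000. Flora takes £1,480,000. The 3 shares of the deceased (Liesel, Ione, and Florian) are combined into a pool of £4,440,000.
That pool (£4,440,000) is divided at the grandchildren's generation into 8 shares of £555,000. Saskia, Niko, Zephyr, Oskar, Pablo, Xander, and Gwendolyn each take £555,000. The remaining share for the deceased Willa (£555,000) is carried to the next generation.
That pool (£555,000) is divided at the great-grandchildren's generation equally among Verity and Ilse: £277,500 each.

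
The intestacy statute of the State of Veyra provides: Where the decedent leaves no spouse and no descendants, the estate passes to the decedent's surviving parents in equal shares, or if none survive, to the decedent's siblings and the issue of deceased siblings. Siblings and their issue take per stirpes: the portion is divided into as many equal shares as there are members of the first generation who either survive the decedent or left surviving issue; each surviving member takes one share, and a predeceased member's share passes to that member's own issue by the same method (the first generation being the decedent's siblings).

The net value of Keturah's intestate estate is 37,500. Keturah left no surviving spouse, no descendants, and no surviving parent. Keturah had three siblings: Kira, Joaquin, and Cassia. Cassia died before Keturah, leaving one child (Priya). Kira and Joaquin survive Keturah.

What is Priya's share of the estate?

Priya receives 12,500.

The entire 37,500 passes to the siblings and their issue.
That amount (37,500) is divided into 3 shares of 12,500: Kira and Joaquin each take 12,500; Cassia's 12,500 share passes to Cassia's issue.
Cassia's share (12,500) passes entirely to Priya.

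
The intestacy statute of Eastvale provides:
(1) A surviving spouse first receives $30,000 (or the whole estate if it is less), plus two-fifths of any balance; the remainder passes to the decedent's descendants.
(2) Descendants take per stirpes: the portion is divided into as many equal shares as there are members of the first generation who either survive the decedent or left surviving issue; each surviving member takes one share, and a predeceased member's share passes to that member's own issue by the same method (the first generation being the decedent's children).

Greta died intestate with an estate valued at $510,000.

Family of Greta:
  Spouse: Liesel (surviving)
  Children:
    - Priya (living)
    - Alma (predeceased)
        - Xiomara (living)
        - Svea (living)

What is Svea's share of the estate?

Svea receives $72,000.

Liesel first takes $30,000, leaving a balance of $480,000. Liesel then takes two-fifths of the balance ($192,000), for a total of $222,000. The remaining $288,000 passes to the descendants.
The descendants' portion ($288,000) is divided into 2 shares of $144,000: Priya takes $144,000; Alma's $144,000 share passes to Alma's issue.
Alma's share ($144,000) is divided into 2 shares of $72,000: Xiomara and Svea each take $72,000.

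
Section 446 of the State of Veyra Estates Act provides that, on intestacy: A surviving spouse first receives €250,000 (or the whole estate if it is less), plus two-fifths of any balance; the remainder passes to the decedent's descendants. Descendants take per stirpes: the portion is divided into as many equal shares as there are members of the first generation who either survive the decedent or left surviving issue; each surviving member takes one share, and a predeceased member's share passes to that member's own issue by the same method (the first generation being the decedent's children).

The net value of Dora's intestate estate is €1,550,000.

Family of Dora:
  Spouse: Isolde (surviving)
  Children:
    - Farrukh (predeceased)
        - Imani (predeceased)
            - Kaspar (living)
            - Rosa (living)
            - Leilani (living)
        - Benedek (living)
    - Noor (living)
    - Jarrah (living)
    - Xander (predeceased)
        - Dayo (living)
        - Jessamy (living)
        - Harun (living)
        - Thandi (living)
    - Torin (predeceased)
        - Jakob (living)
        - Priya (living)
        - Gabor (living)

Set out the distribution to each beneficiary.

Isolde first takes €250,000, leaving a balance of €1,300,000. Isolde then takes two-fifths of the balance (€520,000), for a total of €770,000. The remaining €780,000 passes to the descendants.
The descendants' portion (€780,000) is divided into 5 shares of €156,000: Noor and Jarrah each take €156,000; Farrukh's €156,000 share passes to Farrukh's issue; Xander's €156,000 share passes to Xander's issue; Torin's €156,000 share passes to Torin's issue.
Farrukh's share (€156,000) is divided into 2 shares of €78,000: Benedek takes €78,000; Imani's €78,000 share passes to Imani's issue.
Imani's share (€78,000) is divided into 3 shares of €26,000: Kaspar, Rosa, and Leilani each take €26,000.
Xander's share (€156,000) is divided into 4 shares of €39,000: Dayo, Jessamy, Harun, and Thandi each take €39,000.
Torin's share (€156,000) is divided into 3 shares of €52,000: Jakob, Priya, and Gabor each take €52,000.

Isolde: €770,000; Kaspar: €26,000; Rosa: €26,000; Leilani: €26,000; Benedek: €78,000; Noor: €156,000; Jarrah: €156,000; Dayo: €39,000; Jessamy: €39,000; Harun: €39,000; Thandi: €39,000; Jakob: €52,000; Priya: €52,000; Gabor: €52,000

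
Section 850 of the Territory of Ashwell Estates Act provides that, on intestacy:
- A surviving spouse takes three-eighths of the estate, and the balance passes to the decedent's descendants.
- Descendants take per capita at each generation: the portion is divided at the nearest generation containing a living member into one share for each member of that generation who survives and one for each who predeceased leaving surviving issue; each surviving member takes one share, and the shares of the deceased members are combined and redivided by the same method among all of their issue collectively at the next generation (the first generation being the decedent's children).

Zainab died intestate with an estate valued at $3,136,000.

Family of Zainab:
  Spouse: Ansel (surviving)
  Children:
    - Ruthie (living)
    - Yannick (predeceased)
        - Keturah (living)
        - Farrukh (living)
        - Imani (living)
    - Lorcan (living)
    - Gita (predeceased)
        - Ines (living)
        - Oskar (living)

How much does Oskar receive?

Ansel takes three-eighths of $3,136,000 = $1,176,000. The remaining $1,960,000 passes to the descendants.
The descendants' portion ($1,960,000) is divided at the children's generation into 4 shares of $490,000. Ruthie and Lorcan each take $490,000. The 2 shares of the deceased (Yannick and Gita) are combined into a pool of $980,000.
That pool ($980,000) is divided at the grandchildren's generation equally among Keturah, Farrukh, Imani, Ines, and Oskar: $196,000 each.

Oskar receives $196,000.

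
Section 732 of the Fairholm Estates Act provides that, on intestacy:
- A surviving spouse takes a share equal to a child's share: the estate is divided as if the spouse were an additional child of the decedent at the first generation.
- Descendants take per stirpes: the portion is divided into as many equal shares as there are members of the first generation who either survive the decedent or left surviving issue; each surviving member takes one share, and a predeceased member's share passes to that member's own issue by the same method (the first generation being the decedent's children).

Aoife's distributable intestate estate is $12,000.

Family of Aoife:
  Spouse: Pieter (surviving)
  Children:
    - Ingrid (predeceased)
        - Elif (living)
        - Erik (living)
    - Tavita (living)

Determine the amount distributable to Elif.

The spouse counts as an additional share at the children's level, so there are 3 primary shares of $4,000. Pieter takes one such share ($4,000).
The children's combined portion ($8,000) is divided into 2 shares of $4,000: Tavita takes $4,000; Ingrid's $4,000 share passes to Ingrid's issue.
Ingrid's share ($4,000) is divided into 2 shares of $2,000: Elif and Erik each take $2,000.

Elif receives $2,000.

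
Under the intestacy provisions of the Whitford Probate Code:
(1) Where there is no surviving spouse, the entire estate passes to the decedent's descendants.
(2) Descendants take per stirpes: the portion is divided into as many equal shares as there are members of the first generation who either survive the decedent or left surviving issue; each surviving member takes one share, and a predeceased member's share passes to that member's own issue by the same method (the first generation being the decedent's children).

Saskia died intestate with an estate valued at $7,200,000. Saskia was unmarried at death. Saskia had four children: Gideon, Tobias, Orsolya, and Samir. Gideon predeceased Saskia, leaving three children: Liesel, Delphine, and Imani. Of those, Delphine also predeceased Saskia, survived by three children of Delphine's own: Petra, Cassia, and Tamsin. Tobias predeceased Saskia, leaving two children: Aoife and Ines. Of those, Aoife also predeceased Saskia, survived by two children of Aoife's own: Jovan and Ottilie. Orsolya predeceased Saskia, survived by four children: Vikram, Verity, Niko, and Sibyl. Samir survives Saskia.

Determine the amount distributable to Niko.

Niko receives $450,000.

The entire $7,200,000 passes to the descendants.
That amount ($7,200,000) is divided into 4 shares of $1,800,000: Samir takes $1,800,000; Gideon's $1,800,000 share passes to Gideon's issue; Tobias's $1,800,000 share passes to Tobias's issue; Orsolya's $1,800,000 share passes to Orsolya's issue.
Gideon's share ($1,800,000) is divided into 3 shares of $600,000: Liesel and Imani each take $600,000; Delphine's $600,000 share passes to Delphine's issue.
Delphine's share ($600,000) is divided into 3 shares of $200,000: Petra, Cassia, and Tamsin each take $200,000.
Tobias's share ($1,800,000) is divided into 2 shares of $900,000: Ines takes $900,000; Aoife's $900,000 share passes to Aoife's issue.
Aoife's share ($900,000) is divided into 2 shares of $450,000: Jovan and Ottilie each take $450,000.
Orsolya's share ($1,800,000) is divided into 4 shares of $450,000: Vikram, Verity, Niko, and Sibyl each take $450,000.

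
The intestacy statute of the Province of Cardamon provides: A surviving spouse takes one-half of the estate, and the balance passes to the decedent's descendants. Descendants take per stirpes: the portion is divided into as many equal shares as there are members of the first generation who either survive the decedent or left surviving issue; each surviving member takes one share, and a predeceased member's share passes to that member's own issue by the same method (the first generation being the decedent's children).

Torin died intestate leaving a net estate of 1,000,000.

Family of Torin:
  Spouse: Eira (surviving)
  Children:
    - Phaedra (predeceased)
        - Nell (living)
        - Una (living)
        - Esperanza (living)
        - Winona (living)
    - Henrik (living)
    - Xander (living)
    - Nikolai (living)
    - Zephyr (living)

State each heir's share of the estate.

Eira takes one-half of 1,000,000 = 500,000. The remaining 500,000 passes to the descendants.
The descendants' portion (500,000) is divided into 5 shares of 100,000: Henrik, Xander, Nikolai, and Zephyr each take 100,000; Phaedra's 100,000 share passes to Phaedra's issue.
Phaedra's share (100,000) is divided into 4 shares of 25,000: Nell, Una, Esperanza, and Winona each take 25,000.

Eira: 500,000; Nell: 25,000; Una: 25,000; Esperanza: 25,000; Winona: 25,000; Henrik: 100,000; Xander: 100,000; Nikolai: 100,000; Zephyr: 100,000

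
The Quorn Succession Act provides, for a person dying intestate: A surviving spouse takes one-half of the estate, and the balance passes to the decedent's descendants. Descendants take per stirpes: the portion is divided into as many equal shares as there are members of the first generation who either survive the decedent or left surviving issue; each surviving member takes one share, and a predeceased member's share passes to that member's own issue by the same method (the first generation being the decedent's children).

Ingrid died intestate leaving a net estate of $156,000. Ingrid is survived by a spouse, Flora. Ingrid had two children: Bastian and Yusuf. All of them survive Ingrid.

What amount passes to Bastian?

Flora takes one-half of $156,000 = $78,000. The remaining $78,000 passes to the descendants.
The descendants' portion ($78,000) is divided into 2 shares of $39,000: Bastian and Yusuf each take $39,000.

Bastian receives $39,000.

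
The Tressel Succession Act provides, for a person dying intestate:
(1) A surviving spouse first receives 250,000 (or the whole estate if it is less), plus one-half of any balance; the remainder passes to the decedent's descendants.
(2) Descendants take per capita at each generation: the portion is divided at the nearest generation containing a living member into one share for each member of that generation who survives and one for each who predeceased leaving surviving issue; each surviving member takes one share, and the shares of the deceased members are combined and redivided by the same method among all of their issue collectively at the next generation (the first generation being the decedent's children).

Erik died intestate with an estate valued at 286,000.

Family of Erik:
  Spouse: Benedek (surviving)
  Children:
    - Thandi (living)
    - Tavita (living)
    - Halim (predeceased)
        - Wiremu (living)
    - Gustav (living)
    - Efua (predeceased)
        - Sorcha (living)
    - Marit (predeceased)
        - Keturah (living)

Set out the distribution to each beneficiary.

Benedek: 268,000; Thandi: 3,000; Tavita: 3,000; Wiremu: 3,000; Gustav: 3,000; Sorcha: 3,000; Keturah: 3,000

Benedek first takes 250,000, leaving a balance of 36,000. Benedek then takes one-half of the balance (18,000), for a total of 268,000. The remaining 18,000 passes to the descendants.
The descendants' portion (18,000) is divided at the children's generation into 6 shares of 3,000. Thandi, Tavita, and Gustav each take 3,000. The 3 shares of the deceased (Halim, Efua, and Marit) are combined into a pool of 9,000.
That pool (9,000) is divided at the grandchildren's generation equally among Wiremu, Sorcha, and Keturah: 3,000 each.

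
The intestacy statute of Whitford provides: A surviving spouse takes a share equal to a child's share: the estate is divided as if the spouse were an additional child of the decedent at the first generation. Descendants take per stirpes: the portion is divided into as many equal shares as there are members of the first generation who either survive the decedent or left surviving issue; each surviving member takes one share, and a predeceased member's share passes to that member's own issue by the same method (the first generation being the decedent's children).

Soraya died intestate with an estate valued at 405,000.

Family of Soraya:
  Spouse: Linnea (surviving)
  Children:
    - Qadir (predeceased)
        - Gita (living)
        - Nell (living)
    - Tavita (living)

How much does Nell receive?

Nell receives 67,500.

The spouse counts as an additional share at the children's level, so there are 3 primary shares of 135,000. Linnea takes one such share (135,000).
The children's combined portion (270,000) is divided into 2 shares of 135,000: Tavita takes 135,000; Qadir's 135,000 share passes to Qadir's issue.
Qadir's share (135,000) is divided into 2 shares of 67,500: Gita and Nell each take 67,500.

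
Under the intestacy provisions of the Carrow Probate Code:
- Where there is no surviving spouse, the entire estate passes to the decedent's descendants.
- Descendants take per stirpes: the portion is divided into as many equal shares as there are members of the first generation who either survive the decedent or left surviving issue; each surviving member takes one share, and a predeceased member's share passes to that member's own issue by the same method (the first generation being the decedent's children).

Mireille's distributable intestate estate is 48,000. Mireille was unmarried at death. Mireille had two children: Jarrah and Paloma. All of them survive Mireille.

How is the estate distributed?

The entire 48,000 passes to the descendants.
That amount (48,000) is divided into 2 shares of 24,000: Jarrah and Paloma each take 24,000.

Jarrah: 24,000; Paloma: 24,000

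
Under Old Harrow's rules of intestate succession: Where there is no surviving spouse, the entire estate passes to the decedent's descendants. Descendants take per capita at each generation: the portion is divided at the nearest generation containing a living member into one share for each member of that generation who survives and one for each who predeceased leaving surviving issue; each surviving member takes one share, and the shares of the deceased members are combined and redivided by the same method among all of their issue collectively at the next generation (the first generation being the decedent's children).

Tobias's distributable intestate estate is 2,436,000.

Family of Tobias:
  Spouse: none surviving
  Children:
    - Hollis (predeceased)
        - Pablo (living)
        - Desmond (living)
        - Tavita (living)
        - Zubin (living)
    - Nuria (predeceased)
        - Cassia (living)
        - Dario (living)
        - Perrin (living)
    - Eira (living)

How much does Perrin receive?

Perrin receives 232,000.

The entire 2,436,000 passes to the descendants.
That amount (2,436,000) is divided at the children's generation into 3 shares of 812,000. Eira takes 812,000. The 2 shares of the deceased (Hollis and Nuria) are combined into a pool of 1,624,000.
That pool (1,624,000) is divided at the grandchildren's generation equally among Pablo, Desmond, Tavita, Zubin, Cassia, Dario, and Perrin: 232,000 each.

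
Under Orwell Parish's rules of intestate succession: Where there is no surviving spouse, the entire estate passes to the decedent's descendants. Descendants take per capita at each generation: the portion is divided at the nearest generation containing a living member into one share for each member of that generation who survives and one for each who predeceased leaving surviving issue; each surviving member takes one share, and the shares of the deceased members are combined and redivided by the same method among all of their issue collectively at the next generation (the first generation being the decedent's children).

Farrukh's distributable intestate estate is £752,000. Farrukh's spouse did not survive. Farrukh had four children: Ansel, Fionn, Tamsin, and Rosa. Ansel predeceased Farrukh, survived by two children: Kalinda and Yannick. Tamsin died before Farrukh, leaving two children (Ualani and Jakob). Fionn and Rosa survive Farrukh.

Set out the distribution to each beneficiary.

The entire £752,000 passes to the descendants.
That amount (£752,000) is divided at the children's generation into 4 shares of £188,000. Fionn and Rosa each take £188,000. The 2 shares of the deceased (Ansel and Tamsin) are combined into a pool of £376,000.
That pool (£376,000) is divided at the grandchildren's generation equally among Kalinda, Yannick, Ualani, and Jakob: £94,000 each.

Kalinda: £94,000; Yannick: £94,000; Fionn: £188,000; Ualani: £94,000; Jakob: £94,000; Rosa: £188,000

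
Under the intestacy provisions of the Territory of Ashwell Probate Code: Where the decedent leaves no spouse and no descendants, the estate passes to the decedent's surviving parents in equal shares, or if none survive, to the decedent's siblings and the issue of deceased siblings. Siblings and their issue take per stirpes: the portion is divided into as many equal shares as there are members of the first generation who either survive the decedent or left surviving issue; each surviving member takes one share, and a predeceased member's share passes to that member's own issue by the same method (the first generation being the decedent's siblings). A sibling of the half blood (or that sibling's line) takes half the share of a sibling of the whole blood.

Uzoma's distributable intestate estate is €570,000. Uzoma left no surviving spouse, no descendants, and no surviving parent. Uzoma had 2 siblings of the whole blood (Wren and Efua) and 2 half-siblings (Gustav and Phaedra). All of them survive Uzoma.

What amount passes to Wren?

The entire €570,000 passes to the siblings and their issue.
Counting each half-blood sibling's line as half a unit, there are 3 units in €570,000, so one unit is €190,000. Whole-blood lines (Wren and Efua) take €190,000 each; half-blood lines (Gustav and Phaedra) take €95,000 each.

Wren receives €190,000.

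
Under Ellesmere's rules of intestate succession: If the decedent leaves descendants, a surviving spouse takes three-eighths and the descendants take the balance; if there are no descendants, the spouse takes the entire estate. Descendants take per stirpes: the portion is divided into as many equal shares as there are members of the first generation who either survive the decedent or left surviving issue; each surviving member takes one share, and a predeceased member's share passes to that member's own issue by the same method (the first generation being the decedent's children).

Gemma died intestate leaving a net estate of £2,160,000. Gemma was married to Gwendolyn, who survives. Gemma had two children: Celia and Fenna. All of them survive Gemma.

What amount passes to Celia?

Celia receives £675,000.

Gwendolyn takes three-eighths of £2,160,000 = £810,000. The remaining £1,350,000 passes to the descendants.
The descendants' portion (£1,350,000) is divided into 2 shares of £675,000: Celia and Fenna each take £675,000.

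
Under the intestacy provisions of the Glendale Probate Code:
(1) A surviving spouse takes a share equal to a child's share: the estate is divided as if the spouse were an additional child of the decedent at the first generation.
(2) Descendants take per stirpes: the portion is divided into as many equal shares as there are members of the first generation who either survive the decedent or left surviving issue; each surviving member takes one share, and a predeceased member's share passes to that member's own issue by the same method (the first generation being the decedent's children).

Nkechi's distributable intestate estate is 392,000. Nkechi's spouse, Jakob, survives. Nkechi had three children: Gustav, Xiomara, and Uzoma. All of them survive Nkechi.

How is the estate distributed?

Jakob: 98,000; Gustav: 98,000; Xiomara: 98,000; Uzoma: 98,000

The spouse counts as an additional share at the children's level, so there are 4 primary shares of 98,000. Jakob takes one such share (98,000).
The children's combined portion (294,000) is divided into 3 shares of 98,000: Gustav, Xiomara, and Uzoma each take 98,000.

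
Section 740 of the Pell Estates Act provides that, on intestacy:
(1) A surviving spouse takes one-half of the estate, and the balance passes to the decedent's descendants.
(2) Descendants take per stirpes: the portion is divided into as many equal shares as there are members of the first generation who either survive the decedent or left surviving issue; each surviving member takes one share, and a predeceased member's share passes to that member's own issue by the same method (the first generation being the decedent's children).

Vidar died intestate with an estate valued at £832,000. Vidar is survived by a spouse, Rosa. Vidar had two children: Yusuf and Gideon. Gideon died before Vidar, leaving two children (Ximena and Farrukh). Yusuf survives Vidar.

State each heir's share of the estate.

Rosa: £416,000; Yusuf: £208,000; Ximena: £104,000; Farrukh: £104,000

Rosa takes one-half of £832,000 = £416,000. The remaining £416,000 passes to the descendants.
The descendants' portion (£416,000) is divided into 2 shares of £208,000: Yusuf takes £208,000; Gideon's £208,000 share passes to Gideon's issue.
Gideon's share (£208,000) is divided into 2 shares of £104,000: Ximena and Farrukh each take £104,000.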